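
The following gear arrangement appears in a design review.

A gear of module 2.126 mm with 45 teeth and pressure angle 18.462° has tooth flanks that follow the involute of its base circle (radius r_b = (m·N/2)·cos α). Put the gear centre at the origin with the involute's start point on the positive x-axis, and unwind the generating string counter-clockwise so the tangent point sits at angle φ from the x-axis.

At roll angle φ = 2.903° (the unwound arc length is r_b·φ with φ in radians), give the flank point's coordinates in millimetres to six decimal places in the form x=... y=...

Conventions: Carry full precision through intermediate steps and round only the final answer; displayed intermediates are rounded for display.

recognized (one wheel, involute flank): single-mesh tooth geometry, m = 2.126, N = 45
pitch radius r_p = m·N/2 = 2.126·45/2 = 47.835000
base radius r_b = r_p·cos α = 47.835000·cos 18.462° = 45.373119
roll angle φ = 2.903° = 0.05066691 rad
x = r_b·(cos φ + φ·sin φ) = 45.431321
y = r_b·(sin φ − φ·cos φ) = 0.001967

x=45.431321 y=0.001967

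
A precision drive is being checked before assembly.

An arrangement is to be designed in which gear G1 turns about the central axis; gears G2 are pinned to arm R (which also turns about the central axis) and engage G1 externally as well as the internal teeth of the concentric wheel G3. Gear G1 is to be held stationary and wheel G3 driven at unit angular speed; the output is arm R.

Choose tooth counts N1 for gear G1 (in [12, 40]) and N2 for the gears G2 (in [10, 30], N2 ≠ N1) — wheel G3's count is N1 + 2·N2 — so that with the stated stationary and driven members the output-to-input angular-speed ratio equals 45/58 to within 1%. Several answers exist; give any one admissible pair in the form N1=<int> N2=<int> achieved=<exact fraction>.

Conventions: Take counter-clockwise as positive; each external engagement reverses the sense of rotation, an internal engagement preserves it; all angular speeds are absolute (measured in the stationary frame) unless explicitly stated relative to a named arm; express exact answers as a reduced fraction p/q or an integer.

class = planetary set [ratio 45/58 wanted; Willis about the carrier]
Willis with ω_sun = 0: ω_arm/ω_ring = N3/(N1+N3); set equal to 45/58  ⇒  N3/N1 = (45/58)/(1 − 45/58) = 45/13
N3 = N1 + 2·N2  ⇒  N2/N1 = (N3/N1 − 1)/2 = (45/13 − 1)/2 = 16/13
smallest multiple with N1 ≥ 12 and N2 ≥ 10: k = 1  ⇒  N1 = 1·13 = 13, N2 = 1·16 = 16 (N1 ≤ 40, N2 ≤ 30, N2 ≠ N1 ✓), N3 = 13 + 2·16 = 45
check: N3/(N1+N3) with N1 = 13, N3 = 45 gives 45/58; |achieved − target| = 0 ≤ 9/1160 ✓

N1=13 N2=16 achieved=45/58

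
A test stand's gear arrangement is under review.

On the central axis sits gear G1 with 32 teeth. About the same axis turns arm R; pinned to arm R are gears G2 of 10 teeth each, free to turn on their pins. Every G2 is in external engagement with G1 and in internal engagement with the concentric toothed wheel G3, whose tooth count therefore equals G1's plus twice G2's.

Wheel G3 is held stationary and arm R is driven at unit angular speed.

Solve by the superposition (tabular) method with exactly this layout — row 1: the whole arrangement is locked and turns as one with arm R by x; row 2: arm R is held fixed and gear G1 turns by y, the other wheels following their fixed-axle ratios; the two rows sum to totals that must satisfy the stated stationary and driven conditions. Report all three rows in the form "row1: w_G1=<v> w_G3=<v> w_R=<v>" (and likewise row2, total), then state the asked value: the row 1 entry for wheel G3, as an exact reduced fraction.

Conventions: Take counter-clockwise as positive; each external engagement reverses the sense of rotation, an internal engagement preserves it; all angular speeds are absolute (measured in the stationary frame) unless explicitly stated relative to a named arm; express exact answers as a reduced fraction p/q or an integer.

topology: planetary set — G1 32T / G2 10T / G3 52T, arm = carrier (Willis)
superposition row 1 [locked train]: every member turns x
row 2 — arm fixed, fixed-axis ratios: sun y, ring −(32/52)·y, arm 0
boundary: total ω_ring = x − (32/52)·y = 0 and total ω_arm = x = 1  ⇒  y = 13/8, x = 1
row 2 ring = −(32/52)·13/8 = -1
totals (row 1 + row 2): sun 1 + 13/8 = 21/8, ring 1 + (-1) = 0, arm 1 + 0 = 1
asked cell (row1, ring) = 1

row1: w_G1=1 w_G3=1 w_R=1
row2: w_G1=13/8 w_G3=-1 w_R=0
total: w_G1=21/8 w_G3=0 w_R=1
asked value: 1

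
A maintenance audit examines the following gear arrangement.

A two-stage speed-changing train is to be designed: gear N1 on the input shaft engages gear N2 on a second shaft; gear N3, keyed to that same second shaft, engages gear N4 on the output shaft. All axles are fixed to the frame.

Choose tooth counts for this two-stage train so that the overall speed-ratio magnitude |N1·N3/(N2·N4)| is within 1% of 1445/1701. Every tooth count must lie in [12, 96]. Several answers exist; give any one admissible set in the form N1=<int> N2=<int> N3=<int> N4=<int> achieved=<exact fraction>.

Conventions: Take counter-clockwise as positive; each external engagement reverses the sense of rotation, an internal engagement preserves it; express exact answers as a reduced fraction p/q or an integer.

2-stage fixed-axis compound train for ratio 1445/1701
target = 1445/1701 in lowest terms: an exact hit needs N1·N3 = k·1445 and N2·N4 = k·1701 for one integer k, every count in [12, 96]; additionally prefer no 1:1 stage (N1 ≠ N2, N3 ≠ N4)
k = 1: N1·N3 = 1445 = 17·85, N2·N4 = 1701 = 21·81
achieved = 17·85/(21·81) = 1445/1701; |achieved − target| = 0 ≤ 289/34020 ✓

N1=17 N2=21 N3=85 N4=81 achieved=1445/1701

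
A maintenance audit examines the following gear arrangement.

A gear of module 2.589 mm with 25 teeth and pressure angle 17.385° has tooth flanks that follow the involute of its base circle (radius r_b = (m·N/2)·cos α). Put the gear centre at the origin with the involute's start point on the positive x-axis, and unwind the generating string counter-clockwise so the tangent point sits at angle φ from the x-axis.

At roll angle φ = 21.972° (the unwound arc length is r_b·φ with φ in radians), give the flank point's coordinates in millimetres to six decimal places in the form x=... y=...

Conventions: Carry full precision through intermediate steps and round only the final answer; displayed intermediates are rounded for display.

x=33.072232 y=0.572077

recognized (one wheel, involute flank): single-mesh tooth geometry, m = 2.589, N = 25
pitch radius r_p = m·N/2 = 2.589·25/2 = 32.362500
base radius r_b = r_p·cos α = 32.362500·cos 17.385° = 30.884135
roll angle φ = 21.972° = 0.38348374 rad
x = r_b·(cos φ + φ·sin φ) = 33.072232
y = r_b·(sin φ − φ·cos φ) = 0.572077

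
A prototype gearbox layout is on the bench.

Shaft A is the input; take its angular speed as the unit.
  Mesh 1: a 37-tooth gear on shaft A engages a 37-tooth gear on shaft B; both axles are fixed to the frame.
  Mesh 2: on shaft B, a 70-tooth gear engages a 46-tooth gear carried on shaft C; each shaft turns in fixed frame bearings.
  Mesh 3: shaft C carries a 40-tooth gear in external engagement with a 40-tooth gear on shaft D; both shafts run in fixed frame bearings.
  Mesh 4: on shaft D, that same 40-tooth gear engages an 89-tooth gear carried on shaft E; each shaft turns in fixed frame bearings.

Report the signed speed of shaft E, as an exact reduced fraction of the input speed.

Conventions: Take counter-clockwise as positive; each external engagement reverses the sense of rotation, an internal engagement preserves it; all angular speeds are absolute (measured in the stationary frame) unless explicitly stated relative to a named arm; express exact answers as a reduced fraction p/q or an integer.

4-mesh fixed-axis compound train (all bearings frame-fixed)
mesh 1 [37T→37T]: |ω|/ω_in = 1×37/37 = 1, sense flips to −
mesh 2 [70T→46T]: |ω|/ω_in = 1×70/46 = 35/23, sense flips to +
mesh 3 [40T→40T]: |ω|/ω_in = (35/23)×40/40 = 35/23, sense flips to −
mesh 4 [40T→89T]: |ω|/ω_in = (35/23)×40/89 = 1400/2047, sense flips to +
signed output speed (× input speed) = 1400/2047

1400/2047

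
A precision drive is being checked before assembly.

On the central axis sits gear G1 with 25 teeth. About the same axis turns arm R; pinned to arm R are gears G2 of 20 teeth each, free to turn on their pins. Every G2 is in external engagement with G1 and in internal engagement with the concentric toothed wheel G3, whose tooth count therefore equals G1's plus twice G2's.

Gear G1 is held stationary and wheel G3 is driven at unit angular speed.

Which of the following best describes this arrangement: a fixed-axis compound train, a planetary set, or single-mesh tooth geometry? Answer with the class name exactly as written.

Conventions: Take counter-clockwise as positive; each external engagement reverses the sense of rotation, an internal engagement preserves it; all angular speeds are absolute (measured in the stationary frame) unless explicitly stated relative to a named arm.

planetary set

topology: planetary set — G1 25T / G2 20T / G3 65T, arm = carrier (Willis)
classification: planetary set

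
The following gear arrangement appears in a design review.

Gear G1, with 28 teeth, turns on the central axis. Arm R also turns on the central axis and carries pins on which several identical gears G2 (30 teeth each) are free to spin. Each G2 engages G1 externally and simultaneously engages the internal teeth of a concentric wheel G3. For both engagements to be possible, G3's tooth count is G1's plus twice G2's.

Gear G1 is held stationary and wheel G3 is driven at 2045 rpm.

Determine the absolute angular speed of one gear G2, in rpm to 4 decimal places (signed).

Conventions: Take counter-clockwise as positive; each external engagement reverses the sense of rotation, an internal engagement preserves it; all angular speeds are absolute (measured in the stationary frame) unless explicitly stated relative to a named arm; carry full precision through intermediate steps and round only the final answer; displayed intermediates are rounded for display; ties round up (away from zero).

planetary set (28T centre, 30T on arm, 88T internal) — Willis relation
normalise by the input: solve with ω_ring = 1, then scale by 2045 rpm
ring teeth: 28 + 2·30 = 88
28(ω_sun−ω_arm) = −88(ω_ring−ω_arm),  ω_sun = 0, ω_ring = 1
28(0−ω_arm) = −88(1−ω_arm)  ⇒  116·ω_arm = 88  ⇒  ω_arm = 22/29
sun–planet mesh: 28·(0−22/29) = −30·(ω_p−ω_arm)  ⇒  ω_p−ω_arm = 308/435
ω_p = 22/29 + 308/435 = 22/15
scale: ω_p = 22/15 × 2045 rpm = +2999.3333 rpm

+2999.3333 rpm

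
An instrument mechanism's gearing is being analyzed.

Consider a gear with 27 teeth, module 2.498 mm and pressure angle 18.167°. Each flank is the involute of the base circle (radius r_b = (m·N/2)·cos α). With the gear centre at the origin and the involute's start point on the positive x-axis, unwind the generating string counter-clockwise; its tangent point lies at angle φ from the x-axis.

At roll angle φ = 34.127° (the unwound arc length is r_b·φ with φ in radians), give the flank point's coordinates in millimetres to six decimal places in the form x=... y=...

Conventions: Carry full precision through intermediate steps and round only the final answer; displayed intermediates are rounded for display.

topology: single-mesh involute geometry — m = 2.498, N = 27
pitch radius r_p = m·N/2 = 2.498·27/2 = 33.723000
base radius r_b = r_p·cos α = 33.723000·cos 18.167° = 32.041969
roll angle φ = 34.127° = 0.59562851 rad
x = r_b·(cos φ + φ·sin φ) = 37.231518
y = r_b·(sin φ − φ·cos φ) = 2.177900

x=37.231518 y=2.177900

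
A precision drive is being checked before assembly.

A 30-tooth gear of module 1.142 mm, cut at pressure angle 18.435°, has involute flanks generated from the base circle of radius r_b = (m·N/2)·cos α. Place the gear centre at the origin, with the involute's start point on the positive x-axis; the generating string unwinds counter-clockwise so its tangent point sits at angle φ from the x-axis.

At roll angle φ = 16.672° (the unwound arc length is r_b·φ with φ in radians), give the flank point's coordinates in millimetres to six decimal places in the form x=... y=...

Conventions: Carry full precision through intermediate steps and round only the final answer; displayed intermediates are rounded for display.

x=16.924430 y=0.132334

recognized (one wheel, involute flank): single-mesh tooth geometry, m = 1.142, N = 30
pitch radius r_p = m·N/2 = 1.142·30/2 = 17.130000
base radius r_b = r_p·cos α = 17.130000·cos 18.435° = 16.250940
roll angle φ = 16.672° = 0.29098129 rad
x = r_b·(cos φ + φ·sin φ) = 16.924430
y = r_b·(sin φ − φ·cos φ) = 0.132334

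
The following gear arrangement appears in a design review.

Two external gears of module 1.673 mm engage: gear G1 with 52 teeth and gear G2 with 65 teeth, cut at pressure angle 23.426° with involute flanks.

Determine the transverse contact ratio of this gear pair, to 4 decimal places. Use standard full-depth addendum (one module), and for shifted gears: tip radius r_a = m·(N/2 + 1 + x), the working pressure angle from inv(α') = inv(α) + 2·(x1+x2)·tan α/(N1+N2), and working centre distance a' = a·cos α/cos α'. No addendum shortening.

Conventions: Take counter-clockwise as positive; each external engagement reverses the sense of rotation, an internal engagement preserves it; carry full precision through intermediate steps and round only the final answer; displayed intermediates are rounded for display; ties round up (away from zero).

single-mesh involute tooth geometry (52T engaging 65T at module 1.673)
base radii: r_b1 = 39.912647, r_b2 = 49.890809
tip radii: r_a1 = 45.171000, r_a2 = 56.045500
no profile shift: α' = α, a' = a
action lengths: √(r_a1²−r_b1²) = 21.151828, √(r_a2²−r_b2²) = 25.534393
base pitch p_b = π·m·cos α = 4.822665
CR = (21.151828 + 25.534393 − 97.870500·sin 23.42600°)/4.822665 = 1.612470
contact ratio ≈ 1.6125

1.6125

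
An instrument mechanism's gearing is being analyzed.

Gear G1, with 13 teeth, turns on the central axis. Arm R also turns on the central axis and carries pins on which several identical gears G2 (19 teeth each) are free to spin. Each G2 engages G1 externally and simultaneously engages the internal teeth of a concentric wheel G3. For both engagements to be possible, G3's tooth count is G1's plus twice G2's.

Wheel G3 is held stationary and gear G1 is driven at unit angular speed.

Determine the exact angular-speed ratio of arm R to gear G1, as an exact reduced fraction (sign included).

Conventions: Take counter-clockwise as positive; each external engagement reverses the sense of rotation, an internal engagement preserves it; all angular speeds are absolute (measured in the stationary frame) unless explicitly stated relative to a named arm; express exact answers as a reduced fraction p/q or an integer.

13/64

class = planetary set [G3 = 13+2·19 = 51; Willis about the carrier]
ring teeth: 13 + 2·19 = 51
13(ω_sun−ω_arm) = −51(ω_ring−ω_arm),  ω_ring = 0, ω_sun = 1
13(1−ω_arm) = −51(0−ω_arm)  ⇒  64·ω_arm = 13  ⇒  ω_arm = 13/64
ω_out/ω_in = 13/64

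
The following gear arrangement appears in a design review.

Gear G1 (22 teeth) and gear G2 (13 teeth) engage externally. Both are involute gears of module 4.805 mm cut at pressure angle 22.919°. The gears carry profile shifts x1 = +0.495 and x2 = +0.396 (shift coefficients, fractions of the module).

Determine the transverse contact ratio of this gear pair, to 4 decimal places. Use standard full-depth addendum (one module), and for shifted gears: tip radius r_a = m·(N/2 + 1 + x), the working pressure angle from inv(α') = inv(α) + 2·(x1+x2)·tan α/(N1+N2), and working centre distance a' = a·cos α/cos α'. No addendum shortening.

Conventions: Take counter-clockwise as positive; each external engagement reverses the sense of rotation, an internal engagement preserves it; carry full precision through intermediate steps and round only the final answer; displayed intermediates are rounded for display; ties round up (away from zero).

single-mesh involute tooth geometry (22T engaging 13T at module 4.805)
base radii: r_b1 = 48.682432, r_b2 = 28.766891
tip radii: r_a1 = 60.038475, r_a2 = 37.940280
inv(α') = inv(22.919°) + 2·(+0.495+0.396)·tan α/(22+13) = 0.04432230  ⇒  α' = 28.26159°
a' = a·cos α / cos α' = 84.0875·cos 22.919°/cos 28.26159° = 87.931159
action lengths: √(r_a1²−r_b1²) = 35.137435, √(r_a2²−r_b2²) = 24.737235
base pitch p_b = π·m·cos α = 13.903670
CR = (35.137435 + 24.737235 − 87.931159·sin 28.26159°)/13.903670 = 1.311845
contact ratio ≈ 1.3118

1.3118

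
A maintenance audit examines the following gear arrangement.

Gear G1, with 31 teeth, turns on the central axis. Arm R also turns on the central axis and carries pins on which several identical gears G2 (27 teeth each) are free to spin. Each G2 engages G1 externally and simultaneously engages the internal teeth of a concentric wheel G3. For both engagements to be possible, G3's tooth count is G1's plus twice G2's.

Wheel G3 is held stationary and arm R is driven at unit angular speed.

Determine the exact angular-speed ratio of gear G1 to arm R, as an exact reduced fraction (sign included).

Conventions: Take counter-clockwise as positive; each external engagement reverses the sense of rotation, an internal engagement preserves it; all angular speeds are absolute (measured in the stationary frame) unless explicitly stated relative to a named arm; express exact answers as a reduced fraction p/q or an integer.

recognized (axles ride arm R): planetary set, 31/27/85 teeth
ring teeth: 31 + 2·27 = 85
31(ω_sun−ω_arm) = −85(ω_ring−ω_arm),  ω_ring = 0, ω_arm = 1
ω_sun = 1 − (85/31)(0−1) = 116/31
ω_out/ω_in = 116/31

116/31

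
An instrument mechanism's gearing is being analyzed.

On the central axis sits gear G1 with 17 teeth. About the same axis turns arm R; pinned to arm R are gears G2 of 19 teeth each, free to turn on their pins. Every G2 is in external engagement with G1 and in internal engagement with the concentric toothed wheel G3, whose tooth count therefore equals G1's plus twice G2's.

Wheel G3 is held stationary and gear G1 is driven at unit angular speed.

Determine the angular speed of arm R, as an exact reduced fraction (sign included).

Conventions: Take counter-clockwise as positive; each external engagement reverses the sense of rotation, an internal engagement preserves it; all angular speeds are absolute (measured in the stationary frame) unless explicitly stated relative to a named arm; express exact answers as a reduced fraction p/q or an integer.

recognized (axles ride arm R): planetary set, 17/19/55 teeth
ring teeth: 17 + 2·19 = 55
17(ω_sun−ω_arm) = −55(ω_ring−ω_arm),  ω_ring = 0, ω_sun = 1
17(1−ω_arm) = −55(0−ω_arm)  ⇒  72·ω_arm = 17  ⇒  ω_arm = 17/72
exact speed ratio = 17/72

17/72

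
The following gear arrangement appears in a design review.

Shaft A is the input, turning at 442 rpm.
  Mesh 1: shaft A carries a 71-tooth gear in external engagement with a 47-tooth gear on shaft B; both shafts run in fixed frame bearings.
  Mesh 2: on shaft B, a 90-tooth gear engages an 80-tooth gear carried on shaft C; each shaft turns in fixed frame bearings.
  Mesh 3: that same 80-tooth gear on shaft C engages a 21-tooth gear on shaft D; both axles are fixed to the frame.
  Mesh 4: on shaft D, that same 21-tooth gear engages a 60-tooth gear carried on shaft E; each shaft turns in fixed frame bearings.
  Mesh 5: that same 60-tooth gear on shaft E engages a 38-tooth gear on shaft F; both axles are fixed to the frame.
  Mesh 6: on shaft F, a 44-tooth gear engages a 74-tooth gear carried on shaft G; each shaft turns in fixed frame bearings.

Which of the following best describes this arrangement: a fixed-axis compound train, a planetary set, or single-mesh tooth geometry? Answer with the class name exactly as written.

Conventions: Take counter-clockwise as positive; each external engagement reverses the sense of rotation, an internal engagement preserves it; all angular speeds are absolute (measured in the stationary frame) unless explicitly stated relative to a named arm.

fixed-axis compound train

topology: fixed-axis compound train — 6 meshes, A→G
classification: fixed-axis compound train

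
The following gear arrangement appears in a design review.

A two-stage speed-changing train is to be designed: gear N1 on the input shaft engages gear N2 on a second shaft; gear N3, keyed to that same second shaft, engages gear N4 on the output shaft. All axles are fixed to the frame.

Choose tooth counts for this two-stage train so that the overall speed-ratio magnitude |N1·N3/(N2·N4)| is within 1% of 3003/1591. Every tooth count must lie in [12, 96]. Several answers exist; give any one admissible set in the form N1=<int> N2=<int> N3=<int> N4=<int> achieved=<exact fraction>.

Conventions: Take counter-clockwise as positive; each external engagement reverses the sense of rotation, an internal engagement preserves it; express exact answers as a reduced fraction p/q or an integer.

design class (target 3003/1591): fixed-axis compound train
target = 3003/1591 in lowest terms: an exact hit needs N1·N3 = k·3003 and N2·N4 = k·1591 for one integer k, every count in [12, 96]; additionally prefer no 1:1 stage (N1 ≠ N2, N3 ≠ N4)
k = 1: N1·N3 = 3003 = 33·91, N2·N4 = 1591 = 37·43
achieved = 33·91/(37·43) = 3003/1591; |achieved − target| = 0 ≤ 3003/159100 ✓

N1=33 N2=37 N3=91 N4=43 achieved=3003/1591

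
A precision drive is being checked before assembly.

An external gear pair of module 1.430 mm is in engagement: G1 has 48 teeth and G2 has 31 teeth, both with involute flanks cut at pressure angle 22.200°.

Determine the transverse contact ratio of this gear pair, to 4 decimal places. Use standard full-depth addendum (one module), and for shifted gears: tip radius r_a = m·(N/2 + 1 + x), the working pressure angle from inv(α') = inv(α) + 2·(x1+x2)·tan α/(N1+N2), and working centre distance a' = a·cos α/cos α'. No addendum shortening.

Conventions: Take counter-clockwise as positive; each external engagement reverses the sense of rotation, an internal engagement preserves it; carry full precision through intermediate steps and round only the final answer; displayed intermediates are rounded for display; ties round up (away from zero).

topology: single-mesh involute geometry — m = 1.430, 48T/31T pair
base radii: r_b1 = 31.775878, r_b2 = 20.521922
tip radii: r_a1 = 35.750000, r_a2 = 23.595000
no profile shift: α' = α, a' = a
action lengths: √(r_a1²−r_b1²) = 16.381576, √(r_a2²−r_b2²) = 11.643658
base pitch p_b = π·m·cos α = 4.159453
CR = (16.381576 + 11.643658 − 56.485000·sin 22.20000°)/4.159453 = 1.606677
contact ratio ≈ 1.6067

1.6067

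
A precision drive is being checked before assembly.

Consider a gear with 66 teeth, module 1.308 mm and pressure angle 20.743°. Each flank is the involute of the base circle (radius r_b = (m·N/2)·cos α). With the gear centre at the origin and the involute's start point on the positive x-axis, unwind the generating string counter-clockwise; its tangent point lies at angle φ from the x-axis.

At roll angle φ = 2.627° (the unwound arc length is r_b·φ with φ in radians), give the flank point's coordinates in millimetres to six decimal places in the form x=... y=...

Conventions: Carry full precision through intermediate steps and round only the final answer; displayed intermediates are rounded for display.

x=40.408451 y=0.001297

topology: single-mesh involute geometry — m = 1.308, N = 66
pitch radius r_p = m·N/2 = 1.308·66/2 = 43.164000
base radius r_b = r_p·cos α = 43.164000·cos 20.743° = 40.366044
roll angle φ = 2.627° = 0.04584980 rad
x = r_b·(cos φ + φ·sin φ) = 40.408451
y = r_b·(sin φ − φ·cos φ) = 0.001297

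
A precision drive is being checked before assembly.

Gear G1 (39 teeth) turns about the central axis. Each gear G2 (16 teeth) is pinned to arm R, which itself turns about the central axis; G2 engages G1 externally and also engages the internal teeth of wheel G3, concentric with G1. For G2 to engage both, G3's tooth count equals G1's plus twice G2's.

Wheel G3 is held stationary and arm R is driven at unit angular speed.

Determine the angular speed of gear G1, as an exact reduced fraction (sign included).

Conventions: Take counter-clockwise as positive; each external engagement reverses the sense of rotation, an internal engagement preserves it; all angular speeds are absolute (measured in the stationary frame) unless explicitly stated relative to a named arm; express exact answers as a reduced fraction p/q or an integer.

110/39

topology: planetary set — G1 39T / G2 16T / G3 71T, arm = carrier (Willis)
ring teeth: 39 + 2·16 = 71
39(ω_sun−ω_arm) = −71(ω_ring−ω_arm),  ω_ring = 0, ω_arm = 1
ω_sun = 1 − (71/39)(0−1) = 110/39
exact speed ratio = 110/39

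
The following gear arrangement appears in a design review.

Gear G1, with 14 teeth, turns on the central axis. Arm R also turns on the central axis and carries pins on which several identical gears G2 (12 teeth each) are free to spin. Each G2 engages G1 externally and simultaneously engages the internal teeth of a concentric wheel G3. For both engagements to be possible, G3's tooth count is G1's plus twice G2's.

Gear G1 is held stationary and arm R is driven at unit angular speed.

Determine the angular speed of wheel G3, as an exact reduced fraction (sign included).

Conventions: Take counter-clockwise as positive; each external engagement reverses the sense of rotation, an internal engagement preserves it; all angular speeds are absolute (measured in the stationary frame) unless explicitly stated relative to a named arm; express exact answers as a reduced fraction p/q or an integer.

planetary set (14T centre, 12T on arm, 38T internal) — Willis relation
ring teeth: 14 + 2·12 = 38
14(ω_sun−ω_arm) = −38(ω_ring−ω_arm),  ω_sun = 0, ω_arm = 1
ω_ring = 1 − (14/38)(0−1) = 26/19
exact speed ratio = 26/19

26/19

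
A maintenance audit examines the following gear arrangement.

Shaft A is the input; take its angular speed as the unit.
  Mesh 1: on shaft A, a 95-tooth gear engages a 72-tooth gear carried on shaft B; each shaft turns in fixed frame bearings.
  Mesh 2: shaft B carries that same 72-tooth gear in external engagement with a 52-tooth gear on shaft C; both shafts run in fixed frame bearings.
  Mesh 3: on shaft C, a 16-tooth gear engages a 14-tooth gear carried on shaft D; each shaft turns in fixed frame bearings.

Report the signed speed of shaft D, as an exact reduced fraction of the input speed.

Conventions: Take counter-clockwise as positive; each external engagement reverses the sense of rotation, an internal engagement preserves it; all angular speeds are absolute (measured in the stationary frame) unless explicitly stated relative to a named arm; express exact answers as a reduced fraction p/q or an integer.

3-mesh fixed-axis compound train (all bearings frame-fixed)
mesh 1 [95T→72T]: |ω|/ω_in = 1×95/72 = 95/72, sense flips to −
mesh 2 [72T→52T]: |ω|/ω_in = (95/72)×72/52 = 95/52, sense flips to +
mesh 3 [16T→14T]: |ω|/ω_in = (95/52)×16/14 = 190/91, sense flips to −
signed output speed (× input speed) = -190/91

-190/91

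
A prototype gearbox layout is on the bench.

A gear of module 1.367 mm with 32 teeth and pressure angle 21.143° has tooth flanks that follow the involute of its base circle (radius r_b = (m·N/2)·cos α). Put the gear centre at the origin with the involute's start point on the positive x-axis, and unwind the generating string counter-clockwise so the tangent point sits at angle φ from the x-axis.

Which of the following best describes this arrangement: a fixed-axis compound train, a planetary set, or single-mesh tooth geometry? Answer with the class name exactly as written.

single-mesh tooth geometry

topology: single-mesh involute geometry — m = 1.367, N = 32
classification: single-mesh tooth geometry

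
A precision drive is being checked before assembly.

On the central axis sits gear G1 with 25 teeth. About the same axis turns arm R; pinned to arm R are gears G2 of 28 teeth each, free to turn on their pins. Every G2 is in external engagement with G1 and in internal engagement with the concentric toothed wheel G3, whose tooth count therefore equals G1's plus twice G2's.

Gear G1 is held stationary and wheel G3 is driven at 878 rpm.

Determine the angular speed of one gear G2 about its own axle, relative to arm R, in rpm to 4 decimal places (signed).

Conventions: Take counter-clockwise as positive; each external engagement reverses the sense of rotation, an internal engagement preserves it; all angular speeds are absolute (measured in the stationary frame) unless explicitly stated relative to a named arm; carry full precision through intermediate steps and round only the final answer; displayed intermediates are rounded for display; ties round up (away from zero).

class = planetary set [G3 = 25+2·28 = 81; Willis about the carrier]
normalise by the input: solve with ω_ring = 1, then scale by 878 rpm
ring teeth: 25 + 2·28 = 81
25(ω_sun−ω_arm) = −81(ω_ring−ω_arm),  ω_sun = 0, ω_ring = 1
25(0−ω_arm) = −81(1−ω_arm)  ⇒  106·ω_arm = 81  ⇒  ω_arm = 81/106
sun–planet mesh: 25·(0−81/106) = −28·(ω_p−ω_arm)  ⇒  ω_p−ω_arm = 2025/2968
scale: ω_p−ω_arm = 2025/2968 × 878 rpm = +599.0398 rpm

+599.0398 rpm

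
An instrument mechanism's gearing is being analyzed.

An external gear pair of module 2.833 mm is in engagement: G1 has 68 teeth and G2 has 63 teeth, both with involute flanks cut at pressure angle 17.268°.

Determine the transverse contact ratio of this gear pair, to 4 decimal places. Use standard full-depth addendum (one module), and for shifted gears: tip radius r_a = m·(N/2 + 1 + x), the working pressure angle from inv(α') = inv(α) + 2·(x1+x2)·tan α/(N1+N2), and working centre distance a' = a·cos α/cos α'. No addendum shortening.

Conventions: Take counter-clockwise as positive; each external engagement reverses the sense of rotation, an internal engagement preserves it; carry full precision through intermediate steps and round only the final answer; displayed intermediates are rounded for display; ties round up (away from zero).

1.9780

topology: single-mesh involute geometry — m = 2.833, 68T/63T pair
base radii: r_b1 = 91.980453, r_b2 = 85.217184
tip radii: r_a1 = 99.155000, r_a2 = 92.072500
no profile shift: α' = α, a' = a
action lengths: √(r_a1²−r_b1²) = 37.031207, √(r_a2²−r_b2²) = 34.862254
base pitch p_b = π·m·cos α = 8.498974
CR = (37.031207 + 34.862254 − 185.561500·sin 17.26800°)/8.498974 = 1.978014
contact ratio ≈ 1.9780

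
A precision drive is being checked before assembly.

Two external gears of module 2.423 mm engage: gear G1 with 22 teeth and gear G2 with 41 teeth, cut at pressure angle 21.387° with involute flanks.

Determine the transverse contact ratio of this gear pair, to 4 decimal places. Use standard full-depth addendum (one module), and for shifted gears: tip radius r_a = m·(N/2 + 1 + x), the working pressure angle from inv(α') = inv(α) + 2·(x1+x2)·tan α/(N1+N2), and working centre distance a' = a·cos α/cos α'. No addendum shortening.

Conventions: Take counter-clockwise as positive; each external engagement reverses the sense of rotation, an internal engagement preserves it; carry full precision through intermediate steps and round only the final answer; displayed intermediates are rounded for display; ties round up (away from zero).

1.5927

recognized (one external pair, fixed centres): single-mesh tooth geometry, m = 2.423, N1 = 22, N2 = 41
base radii: r_b1 = 24.817637, r_b2 = 46.251050
tip radii: r_a1 = 29.076000, r_a2 = 52.094500
no profile shift: α' = α, a' = a
action lengths: √(r_a1²−r_b1²) = 15.149214, √(r_a2²−r_b2²) = 23.972428
base pitch p_b = π·m·cos α = 7.087900
CR = (15.149214 + 23.972428 − 76.324500·sin 21.38700°)/7.087900 = 1.592676
contact ratio ≈ 1.5927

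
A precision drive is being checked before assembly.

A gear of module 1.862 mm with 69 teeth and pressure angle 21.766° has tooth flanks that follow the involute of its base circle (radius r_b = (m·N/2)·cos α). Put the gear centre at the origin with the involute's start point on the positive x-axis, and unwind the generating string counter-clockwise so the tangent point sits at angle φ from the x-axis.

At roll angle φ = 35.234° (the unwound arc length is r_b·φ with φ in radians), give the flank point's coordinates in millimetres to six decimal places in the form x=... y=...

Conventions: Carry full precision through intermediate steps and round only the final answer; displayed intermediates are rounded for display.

x=69.895313 y=4.452056

class = single-mesh tooth geometry [base-circle involute, m = 1.862, 69T]
pitch radius r_p = m·N/2 = 1.862·69/2 = 64.239000
base radius r_b = r_p·cos α = 64.239000·cos 21.766° = 59.659147
roll angle φ = 35.234° = 0.61494931 rad
x = r_b·(cos φ + φ·sin φ) = 69.895313
y = r_b·(sin φ − φ·cos φ) = 4.452056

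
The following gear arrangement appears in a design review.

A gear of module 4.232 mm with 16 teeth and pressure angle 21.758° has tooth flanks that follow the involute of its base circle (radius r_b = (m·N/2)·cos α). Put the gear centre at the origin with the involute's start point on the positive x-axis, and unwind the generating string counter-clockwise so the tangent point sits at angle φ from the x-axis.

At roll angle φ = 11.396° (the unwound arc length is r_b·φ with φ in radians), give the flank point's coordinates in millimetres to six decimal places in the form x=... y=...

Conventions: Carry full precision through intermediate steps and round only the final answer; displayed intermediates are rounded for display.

class = single-mesh tooth geometry [base-circle involute, m = 4.232, 16T]
pitch radius r_p = m·N/2 = 4.232·16/2 = 33.856000
base radius r_b = r_p·cos α = 33.856000·cos 21.758° = 31.444024
roll angle φ = 11.396° = 0.19889772 rad
x = r_b·(cos φ + φ·sin φ) = 32.059854
y = r_b·(sin φ − φ·cos φ) = 0.082146

x=32.059854 y=0.082146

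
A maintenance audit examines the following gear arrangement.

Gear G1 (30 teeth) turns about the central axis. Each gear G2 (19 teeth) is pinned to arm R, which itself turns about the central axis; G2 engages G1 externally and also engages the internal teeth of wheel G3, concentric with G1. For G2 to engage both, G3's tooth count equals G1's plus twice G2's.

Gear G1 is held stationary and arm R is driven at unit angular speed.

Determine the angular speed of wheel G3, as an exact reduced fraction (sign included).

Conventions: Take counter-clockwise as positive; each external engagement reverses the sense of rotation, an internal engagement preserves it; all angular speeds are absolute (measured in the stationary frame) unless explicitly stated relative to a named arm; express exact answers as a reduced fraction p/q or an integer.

recognized (axles ride arm R): planetary set, 30/19/68 teeth
ring teeth: 30 + 2·19 = 68
30(ω_sun−ω_arm) = −68(ω_ring−ω_arm),  ω_sun = 0, ω_arm = 1
ω_ring = 1 − (30/68)(0−1) = 49/34
exact speed ratio = 49/34

49/34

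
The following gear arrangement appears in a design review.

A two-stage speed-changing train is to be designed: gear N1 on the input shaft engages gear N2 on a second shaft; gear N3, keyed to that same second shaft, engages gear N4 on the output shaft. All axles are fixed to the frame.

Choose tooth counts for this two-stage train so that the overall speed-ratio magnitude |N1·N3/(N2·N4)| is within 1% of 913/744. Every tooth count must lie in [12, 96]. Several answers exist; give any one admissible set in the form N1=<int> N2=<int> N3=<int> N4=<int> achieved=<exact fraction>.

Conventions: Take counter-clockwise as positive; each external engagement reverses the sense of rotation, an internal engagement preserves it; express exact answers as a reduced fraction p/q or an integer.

2-stage fixed-axis compound train for ratio 913/744
target = 913/744 in lowest terms: an exact hit needs N1·N3 = k·913 and N2·N4 = k·744 for one integer k, every count in [12, 96]; additionally prefer no 1:1 stage (N1 ≠ N2, N3 ≠ N4)
k = 1: no 1:1-free in-range split of k·913 and k·744 into factor pairs; take k = 2
k = 2: N1·N3 = 1826 = 22·83, N2·N4 = 1488 = 16·93
achieved = 22·83/(16·93) = 913/744; |achieved − target| = 0 ≤ 913/74400 ✓

N1=22 N2=16 N3=83 N4=93 achieved=913/744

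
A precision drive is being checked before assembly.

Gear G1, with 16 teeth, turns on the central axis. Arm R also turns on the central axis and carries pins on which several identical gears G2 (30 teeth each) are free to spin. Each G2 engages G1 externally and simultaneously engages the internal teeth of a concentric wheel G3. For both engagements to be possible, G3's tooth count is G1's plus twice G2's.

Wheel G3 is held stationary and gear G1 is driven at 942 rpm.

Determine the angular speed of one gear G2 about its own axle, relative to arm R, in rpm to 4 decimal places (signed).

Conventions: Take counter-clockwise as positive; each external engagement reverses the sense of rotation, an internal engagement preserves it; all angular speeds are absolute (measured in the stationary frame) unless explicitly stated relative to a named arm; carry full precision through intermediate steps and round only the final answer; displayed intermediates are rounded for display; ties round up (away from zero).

recognized (axles ride arm R): planetary set, 16/30/76 teeth
normalise by the input: solve with ω_sun = 1, then scale by 942 rpm
ring teeth: 16 + 2·30 = 76
16(ω_sun−ω_arm) = −76(ω_ring−ω_arm),  ω_ring = 0, ω_sun = 1
16(1−ω_arm) = −76(0−ω_arm)  ⇒  92·ω_arm = 16  ⇒  ω_arm = 4/23
sun–planet mesh: 16·(1−4/23) = −30·(ω_p−ω_arm)  ⇒  ω_p−ω_arm = -152/345
scale: ω_p−ω_arm = -152/345 × 942 rpm = -415.0261 rpm

-415.0261 rpm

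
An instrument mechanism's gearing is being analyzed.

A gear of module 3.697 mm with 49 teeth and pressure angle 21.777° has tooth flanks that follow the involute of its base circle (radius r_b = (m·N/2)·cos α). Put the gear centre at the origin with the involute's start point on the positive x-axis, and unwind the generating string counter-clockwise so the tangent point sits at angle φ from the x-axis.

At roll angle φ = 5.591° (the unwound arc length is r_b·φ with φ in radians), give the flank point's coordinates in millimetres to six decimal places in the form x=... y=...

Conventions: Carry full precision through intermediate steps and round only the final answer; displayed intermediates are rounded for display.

x=84.512004 y=0.026027

class = single-mesh tooth geometry [base-circle involute, m = 3.697, 49T]
pitch radius r_p = m·N/2 = 3.697·49/2 = 90.576500
base radius r_b = r_p·cos α = 90.576500·cos 21.777° = 84.112493
roll angle φ = 5.591° = 0.09758136 rad
x = r_b·(cos φ + φ·sin φ) = 84.512004
y = r_b·(sin φ − φ·cos φ) = 0.026027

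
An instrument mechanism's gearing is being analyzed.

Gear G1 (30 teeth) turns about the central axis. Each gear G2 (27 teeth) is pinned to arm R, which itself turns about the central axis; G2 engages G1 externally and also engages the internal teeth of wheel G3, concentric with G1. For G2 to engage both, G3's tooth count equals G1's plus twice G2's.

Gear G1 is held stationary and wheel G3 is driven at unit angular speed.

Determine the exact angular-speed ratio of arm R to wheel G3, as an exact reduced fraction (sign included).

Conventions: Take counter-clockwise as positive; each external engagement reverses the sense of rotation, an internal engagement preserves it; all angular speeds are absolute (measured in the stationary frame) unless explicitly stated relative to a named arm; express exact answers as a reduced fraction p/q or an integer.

14/19

class = planetary set [G3 = 30+2·27 = 84; Willis about the carrier]
ring teeth: 30 + 2·27 = 84
30(ω_sun−ω_arm) = −84(ω_ring−ω_arm),  ω_sun = 0, ω_ring = 1
30(0−ω_arm) = −84(1−ω_arm)  ⇒  114·ω_arm = 84  ⇒  ω_arm = 14/19
ω_out/ω_in = 14/19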